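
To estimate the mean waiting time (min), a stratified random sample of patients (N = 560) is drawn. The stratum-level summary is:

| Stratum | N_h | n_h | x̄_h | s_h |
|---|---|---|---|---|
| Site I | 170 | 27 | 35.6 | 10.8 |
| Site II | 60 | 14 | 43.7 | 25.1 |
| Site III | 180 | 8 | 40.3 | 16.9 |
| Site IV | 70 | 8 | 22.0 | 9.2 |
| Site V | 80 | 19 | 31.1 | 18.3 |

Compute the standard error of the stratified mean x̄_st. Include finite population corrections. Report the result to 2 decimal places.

V̂(x̄_st) = Σ W_h² (1 − n_h/N_h) s_h²/n_h, with W_h = N_h/N and N = 560:
  stratum Site I: (170/560)²·(1 − 27/170)·10.8²/27 = 0.334883
  stratum Site II: (60/560)²·(1 − 14/60)·25.1²/14 = 0.396052
  stratum Site III: (180/560)²·(1 − 8/180)·16.9²/8 = 3.52459
  stratum Site IV: (70/560)²·(1 − 8/70)·9.2²/8 = 0.14642
  stratum Site V: (80/560)²·(1 − 19/80)·18.3²/19 = 0.274279
V̂(x̄_st) = 4.67622
SE(x̄_st) = √4.67622 = 2.16246

SE(x̄_st) ≈ 2.16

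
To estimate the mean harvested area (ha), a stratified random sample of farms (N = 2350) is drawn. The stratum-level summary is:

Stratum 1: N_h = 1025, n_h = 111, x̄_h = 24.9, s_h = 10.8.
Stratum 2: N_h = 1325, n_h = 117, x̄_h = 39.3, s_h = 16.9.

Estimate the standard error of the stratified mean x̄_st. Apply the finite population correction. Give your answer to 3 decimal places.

SE(x̄_st) ≈ 0.941

V̂(x̄_st) = Σ W_h² (1 − n_h/N_h) s_h²/n_h, with W_h = N_h/N and N = 2350:
  stratum 1: (1025/2350)²·(1 − 111/1025)·10.8²/111 = 0.178262
  stratum 2: (1325/2350)²·(1 − 117/1325)·16.9²/117 = 0.707513
V̂(x̄_st) = 0.885775
SE(x̄_st) = √0.885775 = 0.941156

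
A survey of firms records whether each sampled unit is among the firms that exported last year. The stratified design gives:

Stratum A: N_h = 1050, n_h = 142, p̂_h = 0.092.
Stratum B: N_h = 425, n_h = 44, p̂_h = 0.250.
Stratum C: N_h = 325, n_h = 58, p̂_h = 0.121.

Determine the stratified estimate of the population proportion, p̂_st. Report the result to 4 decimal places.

N = 1800; stratum weights W_h = N_h/N.
p̂_st = Σ W_h p̂_h = (1050·0.092 + 425·0.250 + 325·0.121)/1800 = 0.13454

p̂_st ≈ 0.1345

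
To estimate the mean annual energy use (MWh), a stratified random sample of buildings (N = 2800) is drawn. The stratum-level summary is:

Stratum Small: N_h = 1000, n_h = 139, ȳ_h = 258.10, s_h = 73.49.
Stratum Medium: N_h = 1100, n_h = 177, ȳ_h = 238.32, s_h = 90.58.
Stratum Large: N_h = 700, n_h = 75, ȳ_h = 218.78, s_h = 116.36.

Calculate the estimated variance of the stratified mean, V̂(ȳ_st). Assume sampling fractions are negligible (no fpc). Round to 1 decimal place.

V̂(ȳ_st) = Σ W_h² s_h²/n_h, with W_h = N_h/N and N = 2800:
  stratum Small: (1000/2800)²·73.49²/139 = 4.95594
  stratum Medium: (1100/2800)²·90.58²/177 = 7.15419
  stratum Large: (700/2800)²·116.36²/75 = 11.283
V̂(ȳ_st) = 23.3932

V̂(ȳ_st) ≈ 23.4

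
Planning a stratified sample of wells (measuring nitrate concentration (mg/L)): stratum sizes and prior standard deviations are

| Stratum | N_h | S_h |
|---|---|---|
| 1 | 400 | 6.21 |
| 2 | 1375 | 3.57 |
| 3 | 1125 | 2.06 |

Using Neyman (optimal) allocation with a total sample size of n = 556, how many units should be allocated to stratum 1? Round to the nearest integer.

Neyman allocation: n_h = n · N_h S_h / Σ N_i S_i, with n = 556.
  stratum 1: N_h·S_h = 400·6.21 = 2484.00
  stratum 2: N_h·S_h = 1375·3.57 = 4908.75
  stratum 3: N_h·S_h = 1125·2.06 = 2317.50
Σ N_h S_h = 9710.25
n for stratum 1 = 556·2484.00/9710.25 = 142.232 → 142

142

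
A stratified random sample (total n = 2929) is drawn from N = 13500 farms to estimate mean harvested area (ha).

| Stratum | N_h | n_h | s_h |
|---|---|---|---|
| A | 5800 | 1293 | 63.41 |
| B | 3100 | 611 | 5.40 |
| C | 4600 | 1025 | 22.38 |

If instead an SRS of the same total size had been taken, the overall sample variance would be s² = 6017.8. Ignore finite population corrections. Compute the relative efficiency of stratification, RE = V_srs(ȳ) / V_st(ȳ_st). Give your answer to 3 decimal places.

V̂(ȳ_st) = Σ W_h² s_h²/n_h, with W_h = N_h/N and N = 13500:
  stratum A: (5800/13500)²·63.41²/1293 = 0.573991
  stratum B: (3100/13500)²·5.40²/611 = 0.00251653
  stratum C: (4600/13500)²·22.38²/1025 = 0.0567341
V_st = 0.633242
V_srs = s²/n = 6017.8/2929 = 2.05456
Relative efficiency = V_srs / V_st = 2.05456/0.633242 = 3.2445

RE ≈ 3.245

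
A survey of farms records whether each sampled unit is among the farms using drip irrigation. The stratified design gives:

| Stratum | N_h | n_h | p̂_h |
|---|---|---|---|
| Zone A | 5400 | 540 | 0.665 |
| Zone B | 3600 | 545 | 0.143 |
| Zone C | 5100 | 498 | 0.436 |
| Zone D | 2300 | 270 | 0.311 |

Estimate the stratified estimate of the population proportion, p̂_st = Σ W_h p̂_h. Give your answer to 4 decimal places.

N = 16400; stratum weights W_h = N_h/N.
p̂_st = Σ W_h p̂_h = (5400·0.665 + 3600·0.143 + 5100·0.436 + 2300·0.311)/16400 = 0.42955

p̂_st ≈ 0.4296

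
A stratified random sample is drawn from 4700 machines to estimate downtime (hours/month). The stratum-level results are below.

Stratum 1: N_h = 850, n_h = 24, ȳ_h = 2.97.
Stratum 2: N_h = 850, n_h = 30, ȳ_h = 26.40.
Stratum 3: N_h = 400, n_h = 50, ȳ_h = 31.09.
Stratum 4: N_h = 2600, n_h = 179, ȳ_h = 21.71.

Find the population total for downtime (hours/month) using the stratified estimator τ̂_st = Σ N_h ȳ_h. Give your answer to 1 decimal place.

τ̂_st = Σ N_h ȳ_h = 850·2.97 + 850·26.40 + 400·31.09 + 2600·21.71 = 93846.5

τ̂_st ≈ 93846.5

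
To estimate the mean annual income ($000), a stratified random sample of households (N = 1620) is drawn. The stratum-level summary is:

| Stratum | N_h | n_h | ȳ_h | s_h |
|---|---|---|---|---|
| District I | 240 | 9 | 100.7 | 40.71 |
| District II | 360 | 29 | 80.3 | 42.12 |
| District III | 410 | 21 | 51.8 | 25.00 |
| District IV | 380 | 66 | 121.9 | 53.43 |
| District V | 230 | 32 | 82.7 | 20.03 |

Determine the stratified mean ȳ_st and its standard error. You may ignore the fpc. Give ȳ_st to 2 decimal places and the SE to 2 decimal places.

ȳ_st = Σ W_h ȳ_h = (240·100.7 + 360·80.3 + 410·51.8 + 380·121.9 + 230·82.7)/1620 = 86.20802
V̂(ȳ_st) = Σ W_h² s_h²/n_h, with W_h = N_h/N and N = 1620:
  stratum District I: (240/1620)²·40.71²/9 = 4.04159
  stratum District II: (360/1620)²·42.12²/29 = 3.02102
  stratum District III: (410/1620)²·25.00²/21 = 1.90633
  stratum District IV: (380/1620)²·53.43²/66 = 2.37993
  stratum District V: (230/1620)²·20.03²/32 = 0.252719
V̂(ȳ_st) = 11.6016
SE(ȳ_st) = √11.6016 = 3.40611

ȳ_st ≈ 86.21, SE ≈ 3.41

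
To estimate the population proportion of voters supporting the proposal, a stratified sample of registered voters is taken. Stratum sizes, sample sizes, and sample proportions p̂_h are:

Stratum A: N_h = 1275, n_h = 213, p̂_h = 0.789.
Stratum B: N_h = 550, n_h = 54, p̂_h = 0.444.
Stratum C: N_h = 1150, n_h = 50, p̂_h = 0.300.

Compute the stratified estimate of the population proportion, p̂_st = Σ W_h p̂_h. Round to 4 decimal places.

p̂_st ≈ 0.5362

N = 2975; stratum weights W_h = N_h/N.
p̂_st = Σ W_h p̂_h = (1275·0.789 + 550·0.444 + 1150·0.300)/2975 = 0.53619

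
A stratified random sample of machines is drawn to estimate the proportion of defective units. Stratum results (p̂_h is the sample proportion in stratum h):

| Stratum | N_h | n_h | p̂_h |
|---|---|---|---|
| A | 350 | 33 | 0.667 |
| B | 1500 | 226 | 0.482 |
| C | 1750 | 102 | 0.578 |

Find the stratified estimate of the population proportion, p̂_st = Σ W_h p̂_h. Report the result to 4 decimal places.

p̂_st ≈ 0.5467

N = 3600; stratum weights W_h = N_h/N.
p̂_st = Σ W_h p̂_h = (350·0.667 + 1500·0.482 + 1750·0.578)/3600 = 0.54665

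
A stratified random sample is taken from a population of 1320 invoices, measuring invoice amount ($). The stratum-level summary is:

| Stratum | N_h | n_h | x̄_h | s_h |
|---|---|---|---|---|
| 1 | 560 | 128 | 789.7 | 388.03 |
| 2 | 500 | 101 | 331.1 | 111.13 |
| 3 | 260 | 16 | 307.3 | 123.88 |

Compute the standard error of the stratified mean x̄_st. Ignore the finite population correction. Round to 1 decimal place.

SE(x̄_st) ≈ 16.3

V̂(x̄_st) = Σ W_h² s_h²/n_h, with W_h = N_h/N and N = 1320:
  stratum 1: (560/1320)²·388.03²/128 = 211.714
  stratum 2: (500/1320)²·111.13²/101 = 17.5442
  stratum 3: (260/1320)²·123.88²/16 = 37.2118
V̂(x̄_st) = 266.47
SE(x̄_st) = √266.47 = 16.3239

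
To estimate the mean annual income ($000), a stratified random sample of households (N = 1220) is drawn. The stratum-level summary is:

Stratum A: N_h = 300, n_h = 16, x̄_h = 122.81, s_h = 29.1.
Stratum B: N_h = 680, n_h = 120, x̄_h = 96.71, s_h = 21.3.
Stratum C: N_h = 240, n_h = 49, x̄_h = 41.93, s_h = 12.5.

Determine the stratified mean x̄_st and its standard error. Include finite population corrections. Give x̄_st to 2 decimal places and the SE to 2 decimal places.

x̄_st ≈ 92.35, SE ≈ 2.02

x̄_st = Σ W_h x̄_h = (300·122.81 + 680·96.71 + 240·41.93)/1220 = 92.35164
V̂(x̄_st) = Σ W_h² (1 − n_h/N_h) s_h²/n_h, with W_h = N_h/N and N = 1220:
  stratum A: (300/1220)²·(1 − 16/300)·29.1²/16 = 3.0296
  stratum B: (680/1220)²·(1 − 120/680)·21.3²/120 = 0.967287
  stratum C: (240/1220)²·(1 − 49/240)·12.5²/49 = 0.0982085
V̂(x̄_st) = 4.0951
SE(x̄_st) = √4.0951 = 2.02364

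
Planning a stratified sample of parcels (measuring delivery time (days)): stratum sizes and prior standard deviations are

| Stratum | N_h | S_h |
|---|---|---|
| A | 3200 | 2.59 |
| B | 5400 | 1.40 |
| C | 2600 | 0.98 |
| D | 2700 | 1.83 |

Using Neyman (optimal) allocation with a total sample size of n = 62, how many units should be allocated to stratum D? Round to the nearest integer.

Neyman allocation: n_h = n · N_h S_h / Σ N_i S_i, with n = 62.
  stratum A: N_h·S_h = 3200·2.59 = 8288.00
  stratum B: N_h·S_h = 5400·1.40 = 7560.00
  stratum C: N_h·S_h = 2600·0.98 = 2548.00
  stratum D: N_h·S_h = 2700·1.83 = 4941.00
Σ N_h S_h = 23337.00
n for stratum D = 62·4941.00/23337.00 = 13.127 → 13

13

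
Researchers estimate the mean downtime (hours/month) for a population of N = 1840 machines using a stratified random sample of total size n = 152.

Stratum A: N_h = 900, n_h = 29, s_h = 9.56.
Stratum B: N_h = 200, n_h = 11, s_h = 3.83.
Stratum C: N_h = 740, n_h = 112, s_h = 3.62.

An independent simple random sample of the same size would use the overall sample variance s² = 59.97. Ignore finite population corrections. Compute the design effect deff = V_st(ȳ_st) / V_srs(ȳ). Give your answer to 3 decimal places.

V̂(ȳ_st) = Σ W_h² s_h²/n_h, with W_h = N_h/N and N = 1840:
  stratum A: (900/1840)²·9.56²/29 = 0.753993
  stratum B: (200/1840)²·3.83²/11 = 0.0157554
  stratum C: (740/1840)²·3.62²/112 = 0.0189246
V_st = 0.788673
V_srs = s²/n = 59.97/152 = 0.394539
deff = V_st / V_srs = 0.788673/0.394539 = 1.9990

deff ≈ 1.999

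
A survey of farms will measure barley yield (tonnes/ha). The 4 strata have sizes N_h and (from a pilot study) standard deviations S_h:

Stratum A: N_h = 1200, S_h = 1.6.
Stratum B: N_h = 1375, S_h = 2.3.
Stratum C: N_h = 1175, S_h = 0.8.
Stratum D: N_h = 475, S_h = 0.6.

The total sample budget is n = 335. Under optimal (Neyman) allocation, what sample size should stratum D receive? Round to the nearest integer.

Neyman allocation: n_h = n · N_h S_h / Σ N_i S_i, with n = 335.
  stratum A: N_h·S_h = 1200·1.6 = 1920.00
  stratum B: N_h·S_h = 1375·2.3 = 3162.50
  stratum C: N_h·S_h = 1175·0.8 = 940.00
  stratum D: N_h·S_h = 475·0.6 = 285.00
Σ N_h S_h = 6307.50
n for stratum D = 335·285.00/6307.50 = 15.137 → 15

15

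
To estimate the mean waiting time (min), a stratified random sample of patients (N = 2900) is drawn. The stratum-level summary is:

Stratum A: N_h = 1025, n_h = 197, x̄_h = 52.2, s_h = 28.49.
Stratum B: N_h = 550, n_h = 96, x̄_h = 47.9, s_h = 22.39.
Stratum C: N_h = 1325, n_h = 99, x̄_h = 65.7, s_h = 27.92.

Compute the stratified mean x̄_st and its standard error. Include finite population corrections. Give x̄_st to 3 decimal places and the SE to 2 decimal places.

x̄_st ≈ 57.553, SE ≈ 1.45

x̄_st = Σ W_h x̄_h = (1025·52.2 + 550·47.9 + 1325·65.7)/2900 = 57.55259
V̂(x̄_st) = Σ W_h² (1 − n_h/N_h) s_h²/n_h, with W_h = N_h/N and N = 2900:
  stratum A: (1025/2900)²·(1 − 197/1025)·28.49²/197 = 0.415793
  stratum B: (550/2900)²·(1 − 96/550)·22.39²/96 = 0.155046
  stratum C: (1325/2900)²·(1 − 99/1325)·27.92²/99 = 1.52092
V̂(x̄_st) = 2.09176
SE(x̄_st) = √2.09176 = 1.44629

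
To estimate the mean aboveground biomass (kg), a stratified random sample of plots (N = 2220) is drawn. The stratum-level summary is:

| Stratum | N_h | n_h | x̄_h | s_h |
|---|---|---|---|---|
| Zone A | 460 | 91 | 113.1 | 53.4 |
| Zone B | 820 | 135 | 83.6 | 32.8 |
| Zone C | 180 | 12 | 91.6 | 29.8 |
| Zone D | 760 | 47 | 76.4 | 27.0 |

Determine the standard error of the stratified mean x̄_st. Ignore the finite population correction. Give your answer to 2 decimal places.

V̂(x̄_st) = Σ W_h² s_h²/n_h, with W_h = N_h/N and N = 2220:
  stratum Zone A: (460/2220)²·53.4²/91 = 1.3454
  stratum Zone B: (820/2220)²·32.8²/135 = 1.08727
  stratum Zone C: (180/2220)²·29.8²/12 = 0.486508
  stratum Zone D: (760/2220)²·27.0²/47 = 1.81782
V̂(x̄_st) = 4.73699
SE(x̄_st) = √4.73699 = 2.17646

SE(x̄_st) ≈ 2.18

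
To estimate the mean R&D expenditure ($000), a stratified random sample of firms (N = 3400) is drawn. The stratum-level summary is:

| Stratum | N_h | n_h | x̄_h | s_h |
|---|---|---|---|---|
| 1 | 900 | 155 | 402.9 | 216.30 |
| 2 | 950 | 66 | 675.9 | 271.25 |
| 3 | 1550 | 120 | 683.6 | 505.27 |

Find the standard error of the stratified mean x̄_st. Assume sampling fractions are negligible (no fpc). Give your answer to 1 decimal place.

V̂(x̄_st) = Σ W_h² s_h²/n_h, with W_h = N_h/N and N = 3400:
  stratum 1: (900/3400)²·216.30²/155 = 21.1499
  stratum 2: (950/3400)²·271.25²/66 = 87.0332
  stratum 3: (1550/3400)²·505.27²/120 = 442.152
V̂(x̄_st) = 550.335
SE(x̄_st) = √550.335 = 23.4592

SE(x̄_st) ≈ 23.5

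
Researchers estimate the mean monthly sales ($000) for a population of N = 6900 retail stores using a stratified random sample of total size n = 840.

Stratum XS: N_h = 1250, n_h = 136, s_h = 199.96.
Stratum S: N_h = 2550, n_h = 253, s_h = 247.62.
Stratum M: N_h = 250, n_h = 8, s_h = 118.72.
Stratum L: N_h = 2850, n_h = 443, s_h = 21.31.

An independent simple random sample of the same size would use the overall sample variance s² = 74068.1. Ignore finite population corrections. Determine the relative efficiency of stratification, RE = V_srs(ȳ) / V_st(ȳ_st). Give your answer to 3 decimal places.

V̂(ȳ_st) = Σ W_h² s_h²/n_h, with W_h = N_h/N and N = 6900:
  stratum XS: (1250/6900)²·199.96²/136 = 9.64871
  stratum S: (2550/6900)²·247.62²/253 = 33.1004
  stratum M: (250/6900)²·118.72²/8 = 2.31281
  stratum L: (2850/6900)²·21.31²/443 = 0.174886
V_st = 45.2368
V_srs = s²/n = 74068.1/840 = 88.1763
Relative efficiency = V_srs / V_st = 88.1763/45.2368 = 1.9492

RE ≈ 1.949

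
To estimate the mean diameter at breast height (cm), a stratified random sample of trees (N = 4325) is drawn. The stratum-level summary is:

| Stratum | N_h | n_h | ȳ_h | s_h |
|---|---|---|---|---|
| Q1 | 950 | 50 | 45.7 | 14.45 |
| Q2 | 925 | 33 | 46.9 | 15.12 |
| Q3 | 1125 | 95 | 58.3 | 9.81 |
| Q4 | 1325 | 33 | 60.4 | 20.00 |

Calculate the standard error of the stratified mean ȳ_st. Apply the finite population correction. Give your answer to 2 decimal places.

V̂(ȳ_st) = Σ W_h² (1 − n_h/N_h) s_h²/n_h, with W_h = N_h/N and N = 4325:
  stratum Q1: (950/4325)²·(1 − 50/950)·14.45²/50 = 0.19088
  stratum Q2: (925/4325)²·(1 − 33/925)·15.12²/33 = 0.305579
  stratum Q3: (1125/4325)²·(1 − 95/1125)·9.81²/95 = 0.0627526
  stratum Q4: (1325/4325)²·(1 − 33/1325)·20.00²/33 = 1.10931
V̂(ȳ_st) = 1.66852
SE(ȳ_st) = √1.66852 = 1.29171

SE(ȳ_st) ≈ 1.29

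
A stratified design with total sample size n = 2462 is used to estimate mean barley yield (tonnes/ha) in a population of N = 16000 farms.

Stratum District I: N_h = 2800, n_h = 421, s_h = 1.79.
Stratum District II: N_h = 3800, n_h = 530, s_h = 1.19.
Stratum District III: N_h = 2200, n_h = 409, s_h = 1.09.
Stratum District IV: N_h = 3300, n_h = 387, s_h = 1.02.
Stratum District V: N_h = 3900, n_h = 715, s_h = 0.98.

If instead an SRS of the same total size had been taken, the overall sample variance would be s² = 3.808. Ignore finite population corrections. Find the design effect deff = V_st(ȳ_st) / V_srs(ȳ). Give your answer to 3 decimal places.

V̂(ȳ_st) = Σ W_h² s_h²/n_h, with W_h = N_h/N and N = 16000:
  stratum District I: (2800/16000)²·1.79²/421 = 0.000233077
  stratum District II: (3800/16000)²·1.19²/530 = 0.000150711
  stratum District III: (2200/16000)²·1.09²/409 = 5.49206e-05
  stratum District IV: (3300/16000)²·1.02²/387 = 0.000114361
  stratum District V: (3900/16000)²·0.98²/715 = 7.9806e-05
V_st = 0.000632876
V_srs = s²/n = 3.808/2462 = 0.00154671
deff = V_st / V_srs = 0.000632876/0.00154671 = 0.4092

deff ≈ 0.409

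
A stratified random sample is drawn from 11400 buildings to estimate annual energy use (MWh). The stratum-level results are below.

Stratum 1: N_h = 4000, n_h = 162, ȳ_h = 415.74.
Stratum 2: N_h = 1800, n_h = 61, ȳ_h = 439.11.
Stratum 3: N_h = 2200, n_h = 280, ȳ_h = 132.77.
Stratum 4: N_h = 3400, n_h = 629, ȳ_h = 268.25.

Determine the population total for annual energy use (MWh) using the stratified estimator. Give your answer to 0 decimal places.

τ̂_st = Σ N_h ȳ_h = 4000·415.74 + 1800·439.11 + 2200·132.77 + 3400·268.25 = 3657502

τ̂_st ≈ 3657502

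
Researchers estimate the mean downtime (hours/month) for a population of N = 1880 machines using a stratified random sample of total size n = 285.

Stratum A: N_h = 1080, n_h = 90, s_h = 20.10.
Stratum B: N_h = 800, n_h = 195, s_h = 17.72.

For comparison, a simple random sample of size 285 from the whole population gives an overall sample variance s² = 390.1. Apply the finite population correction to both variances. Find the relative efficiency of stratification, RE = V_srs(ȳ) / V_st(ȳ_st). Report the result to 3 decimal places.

RE ≈ 0.736

V̂(ȳ_st) = Σ W_h² (1 − n_h/N_h) s_h²/n_h, with W_h = N_h/N and N = 1880:
  stratum A: (1080/1880)²·(1 − 90/1080)·20.10²/90 = 1.35798
  stratum B: (800/1880)²·(1 − 195/800)·17.72²/195 = 0.220507
V_st = 1.57849
V_srs = (1 − 285/1880)·390.1/285 = 1.16127
Relative efficiency = V_srs / V_st = 1.16127/1.57849 = 0.7357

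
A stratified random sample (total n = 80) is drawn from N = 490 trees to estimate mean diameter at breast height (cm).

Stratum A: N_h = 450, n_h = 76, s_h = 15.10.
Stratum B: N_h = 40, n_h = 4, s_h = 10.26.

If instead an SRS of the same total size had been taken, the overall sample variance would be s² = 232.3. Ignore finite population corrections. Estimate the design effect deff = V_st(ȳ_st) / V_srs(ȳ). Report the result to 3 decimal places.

deff ≈ 0.932

V̂(ȳ_st) = Σ W_h² s_h²/n_h, with W_h = N_h/N and N = 490:
  stratum A: (450/490)²·15.10²/76 = 2.53031
  stratum B: (40/490)²·10.26²/4 = 0.175373
V_st = 2.70568
V_srs = s²/n = 232.3/80 = 2.90375
deff = V_st / V_srs = 2.70568/2.90375 = 0.9318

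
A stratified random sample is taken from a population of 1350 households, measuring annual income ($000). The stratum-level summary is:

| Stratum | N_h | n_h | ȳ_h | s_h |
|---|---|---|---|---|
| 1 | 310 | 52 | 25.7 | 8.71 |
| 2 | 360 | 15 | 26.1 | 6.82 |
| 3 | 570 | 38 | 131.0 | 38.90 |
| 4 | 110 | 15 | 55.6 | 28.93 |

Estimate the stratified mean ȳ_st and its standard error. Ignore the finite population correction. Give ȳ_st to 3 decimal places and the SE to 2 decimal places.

ȳ_st ≈ 72.703, SE ≈ 2.79

ȳ_st = Σ W_h ȳ_h = (310·25.7 + 360·26.1 + 570·131.0 + 110·55.6)/1350 = 72.70296
V̂(ȳ_st) = Σ W_h² s_h²/n_h, with W_h = N_h/N and N = 1350:
  stratum 1: (310/1350)²·8.71²/52 = 0.0769288
  stratum 2: (360/1350)²·6.82²/15 = 0.220503
  stratum 3: (570/1350)²·38.90²/38 = 7.09901
  stratum 4: (110/1350)²·28.93²/15 = 0.370445
V̂(ȳ_st) = 7.76689
SE(ȳ_st) = √7.76689 = 2.78691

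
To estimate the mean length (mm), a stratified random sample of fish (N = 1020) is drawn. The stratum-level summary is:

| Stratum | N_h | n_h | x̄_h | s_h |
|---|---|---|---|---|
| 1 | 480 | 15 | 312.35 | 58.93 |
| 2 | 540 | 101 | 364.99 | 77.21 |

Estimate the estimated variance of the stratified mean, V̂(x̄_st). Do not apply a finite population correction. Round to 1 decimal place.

V̂(x̄_st) ≈ 67.8

V̂(x̄_st) = Σ W_h² s_h²/n_h, with W_h = N_h/N and N = 1020:
  stratum 1: (480/1020)²·58.93²/15 = 51.2701
  stratum 2: (540/1020)²·77.21²/101 = 16.5429
V̂(x̄_st) = 67.813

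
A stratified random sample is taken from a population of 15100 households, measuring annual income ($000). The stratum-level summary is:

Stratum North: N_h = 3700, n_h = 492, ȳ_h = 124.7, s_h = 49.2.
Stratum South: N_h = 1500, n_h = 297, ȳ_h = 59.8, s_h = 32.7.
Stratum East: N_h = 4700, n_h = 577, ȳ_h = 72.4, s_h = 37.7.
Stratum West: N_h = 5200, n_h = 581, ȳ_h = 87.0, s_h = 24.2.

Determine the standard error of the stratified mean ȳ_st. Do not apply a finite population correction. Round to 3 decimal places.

SE(ȳ_st) ≈ 0.830

V̂(ȳ_st) = Σ W_h² s_h²/n_h, with W_h = N_h/N and N = 15100:
  stratum North: (3700/15100)²·49.2²/492 = 0.295403
  stratum South: (1500/15100)²·32.7²/297 = 0.0355277
  stratum East: (4700/15100)²·37.7²/577 = 0.238643
  stratum West: (5200/15100)²·24.2²/581 = 0.119538
V̂(ȳ_st) = 0.689112
SE(ȳ_st) = √0.689112 = 0.830128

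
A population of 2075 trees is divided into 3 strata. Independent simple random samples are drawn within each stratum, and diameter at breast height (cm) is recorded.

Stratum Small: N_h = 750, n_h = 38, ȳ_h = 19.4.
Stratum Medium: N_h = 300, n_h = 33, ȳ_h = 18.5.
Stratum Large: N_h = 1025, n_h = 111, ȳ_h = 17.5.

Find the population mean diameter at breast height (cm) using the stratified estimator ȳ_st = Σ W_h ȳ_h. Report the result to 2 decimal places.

ȳ_st ≈ 18.33

N = Σ N_h = 2075. Stratum weights W_h = N_h/N.
ȳ_st = (750·19.4 + 300·18.5 + 1025·17.5) / 2075 = 18.3313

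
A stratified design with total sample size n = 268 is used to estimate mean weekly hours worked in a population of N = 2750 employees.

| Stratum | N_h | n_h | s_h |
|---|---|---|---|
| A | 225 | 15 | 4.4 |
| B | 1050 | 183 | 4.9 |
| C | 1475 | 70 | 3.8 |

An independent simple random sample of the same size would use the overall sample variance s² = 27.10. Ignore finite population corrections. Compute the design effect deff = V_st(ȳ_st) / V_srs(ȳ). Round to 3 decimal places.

deff ≈ 0.861

V̂(ȳ_st) = Σ W_h² s_h²/n_h, with W_h = N_h/N and N = 2750:
  stratum A: (225/2750)²·4.4²/15 = 0.00864
  stratum B: (1050/2750)²·4.9²/183 = 0.0191273
  stratum C: (1475/2750)²·3.8²/70 = 0.0593455
V_st = 0.0871128
V_srs = s²/n = 27.10/268 = 0.101119
deff = V_st / V_srs = 0.0871128/0.101119 = 0.8615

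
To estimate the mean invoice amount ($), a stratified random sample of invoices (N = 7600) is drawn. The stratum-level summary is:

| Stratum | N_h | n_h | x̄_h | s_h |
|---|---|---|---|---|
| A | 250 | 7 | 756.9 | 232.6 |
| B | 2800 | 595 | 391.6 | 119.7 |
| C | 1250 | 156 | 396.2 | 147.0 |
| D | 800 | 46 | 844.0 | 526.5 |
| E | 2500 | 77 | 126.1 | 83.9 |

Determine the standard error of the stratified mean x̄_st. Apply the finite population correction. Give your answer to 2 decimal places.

V̂(x̄_st) = Σ W_h² (1 − n_h/N_h) s_h²/n_h, with W_h = N_h/N and N = 7600:
  stratum A: (250/7600)²·(1 − 7/250)·232.6²/7 = 8.12906
  stratum B: (2800/7600)²·(1 − 595/2800)·119.7²/595 = 2.57401
  stratum C: (1250/7600)²·(1 − 156/1250)·147.0²/156 = 3.27952
  stratum D: (800/7600)²·(1 − 46/800)·526.5²/46 = 62.9322
  stratum E: (2500/7600)²·(1 − 77/2500)·83.9²/77 = 9.58737
V̂(x̄_st) = 86.5022
SE(x̄_st) = √86.5022 = 9.30066

SE(x̄_st) ≈ 9.30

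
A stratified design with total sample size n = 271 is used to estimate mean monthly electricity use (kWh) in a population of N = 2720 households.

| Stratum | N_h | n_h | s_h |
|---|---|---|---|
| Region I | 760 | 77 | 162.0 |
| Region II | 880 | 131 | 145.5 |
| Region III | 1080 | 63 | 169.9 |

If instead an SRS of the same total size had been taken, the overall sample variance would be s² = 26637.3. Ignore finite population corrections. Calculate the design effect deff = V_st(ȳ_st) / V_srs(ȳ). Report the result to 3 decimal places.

V̂(ȳ_st) = Σ W_h² s_h²/n_h, with W_h = N_h/N and N = 2720:
  stratum Region I: (760/2720)²·162.0²/77 = 26.609
  stratum Region II: (880/2720)²·145.5²/131 = 16.9154
  stratum Region III: (1080/2720)²·169.9²/63 = 72.2364
V_st = 115.761
V_srs = s²/n = 26637.3/271 = 98.2926
deff = V_st / V_srs = 115.761/98.2926 = 1.1777

deff ≈ 1.178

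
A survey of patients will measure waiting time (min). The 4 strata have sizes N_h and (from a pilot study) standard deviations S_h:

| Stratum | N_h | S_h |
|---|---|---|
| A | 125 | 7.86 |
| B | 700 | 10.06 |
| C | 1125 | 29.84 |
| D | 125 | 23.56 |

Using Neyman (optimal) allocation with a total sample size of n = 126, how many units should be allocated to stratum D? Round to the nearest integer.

Neyman allocation: n_h = n · N_h S_h / Σ N_i S_i, with n = 126.
  stratum A: N_h·S_h = 125·7.86 = 982.50
  stratum B: N_h·S_h = 700·10.06 = 7042.00
  stratum C: N_h·S_h = 1125·29.84 = 33570.00
  stratum D: N_h·S_h = 125·23.56 = 2945.00
Σ N_h S_h = 44539.50
n for stratum D = 126·2945.00/44539.50 = 8.331 → 8

8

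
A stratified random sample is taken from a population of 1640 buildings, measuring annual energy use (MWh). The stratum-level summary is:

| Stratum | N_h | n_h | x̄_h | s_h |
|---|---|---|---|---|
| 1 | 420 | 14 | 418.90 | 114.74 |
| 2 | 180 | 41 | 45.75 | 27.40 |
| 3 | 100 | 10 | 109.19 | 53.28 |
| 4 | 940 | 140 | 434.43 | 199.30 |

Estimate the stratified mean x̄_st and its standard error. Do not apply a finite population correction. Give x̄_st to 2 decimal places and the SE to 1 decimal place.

x̄_st ≈ 367.96, SE ≈ 12.5

x̄_st = Σ W_h x̄_h = (420·418.90 + 180·45.75 + 100·109.19 + 940·434.43)/1640 = 367.96110
V̂(x̄_st) = Σ W_h² s_h²/n_h, with W_h = N_h/N and N = 1640:
  stratum 1: (420/1640)²·114.74²/14 = 61.6755
  stratum 2: (180/1640)²·27.40²/41 = 0.220584
  stratum 3: (100/1640)²·53.28²/10 = 1.05546
  stratum 4: (940/1640)²·199.30²/140 = 93.2083
V̂(x̄_st) = 156.16
SE(x̄_st) = √156.16 = 12.4964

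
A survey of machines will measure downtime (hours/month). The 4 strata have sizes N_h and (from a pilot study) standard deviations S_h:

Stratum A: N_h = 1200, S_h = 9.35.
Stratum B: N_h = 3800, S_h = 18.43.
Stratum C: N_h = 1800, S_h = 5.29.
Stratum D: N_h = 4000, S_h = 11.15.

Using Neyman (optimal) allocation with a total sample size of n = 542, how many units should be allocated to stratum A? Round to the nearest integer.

Neyman allocation: n_h = n · N_h S_h / Σ N_i S_i, with n = 542.
  stratum A: N_h·S_h = 1200·9.35 = 11220.00
  stratum B: N_h·S_h = 3800·18.43 = 70034.00
  stratum C: N_h·S_h = 1800·5.29 = 9522.00
  stratum D: N_h·S_h = 4000·11.15 = 44600.00
Σ N_h S_h = 135376.00
n for stratum A = 542·11220.00/135376.00 = 44.921 → 45

45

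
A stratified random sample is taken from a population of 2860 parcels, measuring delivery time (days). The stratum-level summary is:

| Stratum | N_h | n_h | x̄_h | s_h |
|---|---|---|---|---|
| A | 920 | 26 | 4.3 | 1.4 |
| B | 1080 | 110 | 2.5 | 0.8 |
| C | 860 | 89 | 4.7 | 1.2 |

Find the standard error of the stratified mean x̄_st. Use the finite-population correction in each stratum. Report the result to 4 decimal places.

V̂(x̄_st) = Σ W_h² (1 − n_h/N_h) s_h²/n_h, with W_h = N_h/N and N = 2860:
  stratum A: (920/2860)²·(1 − 26/920)·1.4²/26 = 0.00758012
  stratum B: (1080/2860)²·(1 − 110/1080)·0.8²/110 = 0.000745162
  stratum C: (860/2860)²·(1 − 89/860)·1.2²/89 = 0.00131158
V̂(x̄_st) = 0.00963686
SE(x̄_st) = √0.00963686 = 0.0981675

SE(x̄_st) ≈ 0.0982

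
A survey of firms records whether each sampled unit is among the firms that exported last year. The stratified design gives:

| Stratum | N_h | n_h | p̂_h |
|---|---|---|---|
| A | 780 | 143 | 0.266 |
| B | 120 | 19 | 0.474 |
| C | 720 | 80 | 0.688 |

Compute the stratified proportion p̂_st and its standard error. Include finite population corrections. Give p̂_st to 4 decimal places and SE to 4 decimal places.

N = 1620; stratum weights W_h = N_h/N.
p̂_st = Σ W_h p̂_h = (780·0.266 + 120·0.474 + 720·0.688)/1620 = 0.46896
V̂(p̂_st) = Σ W_h² (1 − n_h/N_h) p̂_h(1−p̂_h)/(n_h−1):
  stratum A: (780/1620)²·(1 − 143/780)·0.266·0.734/142 = 0.000260312
  stratum B: (120/1620)²·(1 − 19/120)·0.474·0.526/18 = 6.39682e-05
  stratum C: (720/1620)²·(1 − 80/720)·0.688·0.312/79 = 0.000477088
V̂(p̂_st) = 0.000801368; SE = √V̂ = 0.0283084

p̂_st ≈ 0.4690, SE ≈ 0.0283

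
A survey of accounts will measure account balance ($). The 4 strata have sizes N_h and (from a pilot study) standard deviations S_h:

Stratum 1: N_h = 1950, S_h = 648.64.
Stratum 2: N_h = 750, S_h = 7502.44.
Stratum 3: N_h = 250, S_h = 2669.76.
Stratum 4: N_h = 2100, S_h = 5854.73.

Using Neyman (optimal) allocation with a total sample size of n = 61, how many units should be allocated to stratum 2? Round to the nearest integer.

Neyman allocation: n_h = n · N_h S_h / Σ N_i S_i, with n = 61.
  stratum 1: N_h·S_h = 1950·648.64 = 1264848.00
  stratum 2: N_h·S_h = 750·7502.44 = 5626830.00
  stratum 3: N_h·S_h = 250·2669.76 = 667440.00
  stratum 4: N_h·S_h = 2100·5854.73 = 12294933.00
Σ N_h S_h = 19854051.00
n for stratum 2 = 61·5626830.00/19854051.00 = 17.288 → 17

17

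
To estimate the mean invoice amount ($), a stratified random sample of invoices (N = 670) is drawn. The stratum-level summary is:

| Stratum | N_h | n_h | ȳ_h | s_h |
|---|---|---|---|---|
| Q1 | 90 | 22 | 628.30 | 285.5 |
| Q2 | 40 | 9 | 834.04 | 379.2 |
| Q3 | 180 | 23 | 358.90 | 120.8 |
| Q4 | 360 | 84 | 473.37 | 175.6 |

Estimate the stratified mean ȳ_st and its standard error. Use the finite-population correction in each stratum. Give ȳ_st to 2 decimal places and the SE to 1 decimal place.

ȳ_st ≈ 484.96, SE ≈ 14.7

ȳ_st = Σ W_h ȳ_h = (90·628.30 + 40·834.04 + 180·358.90 + 360·473.37)/670 = 484.96090
V̂(ȳ_st) = Σ W_h² (1 − n_h/N_h) s_h²/n_h, with W_h = N_h/N and N = 670:
  stratum Q1: (90/670)²·(1 − 22/90)·285.5²/22 = 50.5116
  stratum Q2: (40/670)²·(1 − 9/40)·379.2²/9 = 44.1333
  stratum Q3: (180/670)²·(1 − 23/180)·120.8²/23 = 39.9419
  stratum Q4: (360/670)²·(1 − 84/360)·175.6²/84 = 81.2516
V̂(ȳ_st) = 215.838
SE(ȳ_st) = √215.838 = 14.6914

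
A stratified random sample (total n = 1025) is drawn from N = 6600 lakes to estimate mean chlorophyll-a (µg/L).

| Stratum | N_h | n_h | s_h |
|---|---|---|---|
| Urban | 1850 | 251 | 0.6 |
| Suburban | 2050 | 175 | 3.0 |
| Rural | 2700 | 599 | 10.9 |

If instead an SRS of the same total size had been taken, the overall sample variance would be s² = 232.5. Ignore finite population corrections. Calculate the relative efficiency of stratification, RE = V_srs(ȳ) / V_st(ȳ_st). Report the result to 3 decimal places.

V̂(ȳ_st) = Σ W_h² s_h²/n_h, with W_h = N_h/N and N = 6600:
  stratum Urban: (1850/6600)²·0.6²/251 = 0.00011269
  stratum Suburban: (2050/6600)²·3.0²/175 = 0.00496163
  stratum Rural: (2700/6600)²·10.9²/599 = 0.0331945
V_st = 0.0382688
V_srs = s²/n = 232.5/1025 = 0.226829
Relative efficiency = V_srs / V_st = 0.226829/0.0382688 = 5.9273

RE ≈ 5.927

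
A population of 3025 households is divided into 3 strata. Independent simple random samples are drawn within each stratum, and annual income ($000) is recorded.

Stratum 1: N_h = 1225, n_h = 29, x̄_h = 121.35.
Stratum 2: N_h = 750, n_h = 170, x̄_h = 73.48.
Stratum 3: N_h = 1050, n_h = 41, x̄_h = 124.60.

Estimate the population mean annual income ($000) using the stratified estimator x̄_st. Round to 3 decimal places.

N = Σ N_h = 3025. Stratum weights W_h = N_h/N.
x̄_st = (1225·121.35 + 750·73.48 + 1050·124.60) / 3025 = 110.60950

x̄_st ≈ 110.610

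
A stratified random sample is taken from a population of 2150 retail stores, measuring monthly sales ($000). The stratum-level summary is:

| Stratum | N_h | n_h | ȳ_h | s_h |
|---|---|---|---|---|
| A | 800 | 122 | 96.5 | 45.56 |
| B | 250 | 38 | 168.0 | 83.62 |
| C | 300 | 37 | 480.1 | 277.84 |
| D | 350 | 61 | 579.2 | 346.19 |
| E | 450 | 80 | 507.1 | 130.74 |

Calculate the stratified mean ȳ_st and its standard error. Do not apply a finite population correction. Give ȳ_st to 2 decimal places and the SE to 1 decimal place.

ȳ_st = Σ W_h ȳ_h = (800·96.5 + 250·168.0 + 300·480.1 + 350·579.2 + 450·507.1)/2150 = 322.85814
V̂(ȳ_st) = Σ W_h² s_h²/n_h, with W_h = N_h/N and N = 2150:
  stratum A: (800/2150)²·45.56²/122 = 2.35565
  stratum B: (250/2150)²·83.62²/38 = 2.48794
  stratum C: (300/2150)²·277.84²/37 = 40.6213
  stratum D: (350/2150)²·346.19²/61 = 52.0665
  stratum E: (450/2150)²·130.74²/80 = 9.35998
V̂(ȳ_st) = 106.891
SE(ȳ_st) = √106.891 = 10.3388

ȳ_st ≈ 322.86, SE ≈ 10.3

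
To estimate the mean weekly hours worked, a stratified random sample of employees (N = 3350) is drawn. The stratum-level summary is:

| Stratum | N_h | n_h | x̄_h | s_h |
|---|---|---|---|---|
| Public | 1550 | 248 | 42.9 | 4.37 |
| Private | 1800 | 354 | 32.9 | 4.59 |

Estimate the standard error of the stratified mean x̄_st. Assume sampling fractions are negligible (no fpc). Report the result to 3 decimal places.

V̂(x̄_st) = Σ W_h² s_h²/n_h, with W_h = N_h/N and N = 3350:
  stratum Public: (1550/3350)²·4.37²/248 = 0.0164848
  stratum Private: (1800/3350)²·4.59²/354 = 0.0171821
V̂(x̄_st) = 0.033667
SE(x̄_st) = √0.033667 = 0.183486

SE(x̄_st) ≈ 0.183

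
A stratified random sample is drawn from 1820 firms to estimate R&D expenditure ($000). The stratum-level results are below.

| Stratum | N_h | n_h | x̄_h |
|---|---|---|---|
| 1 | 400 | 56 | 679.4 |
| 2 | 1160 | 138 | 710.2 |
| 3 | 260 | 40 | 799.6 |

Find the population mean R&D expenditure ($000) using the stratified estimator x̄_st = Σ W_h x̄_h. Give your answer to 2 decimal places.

N = Σ N_h = 1820. Stratum weights W_h = N_h/N.
x̄_st = (400·679.4 + 1160·710.2 + 260·799.6) / 1820 = 716.2022

x̄_st ≈ 716.20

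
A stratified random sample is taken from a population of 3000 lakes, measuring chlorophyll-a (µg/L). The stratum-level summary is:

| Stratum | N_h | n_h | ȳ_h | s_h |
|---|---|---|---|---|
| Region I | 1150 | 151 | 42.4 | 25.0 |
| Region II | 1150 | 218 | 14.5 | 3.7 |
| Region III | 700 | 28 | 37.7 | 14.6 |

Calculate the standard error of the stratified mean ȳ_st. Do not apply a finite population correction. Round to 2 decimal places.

SE(ȳ_st) ≈ 1.02

V̂(ȳ_st) = Σ W_h² s_h²/n_h, with W_h = N_h/N and N = 3000:
  stratum Region I: (1150/3000)²·25.0²/151 = 0.608214
  stratum Region II: (1150/3000)²·3.7²/218 = 0.00922784
  stratum Region III: (700/3000)²·14.6²/28 = 0.414478
V̂(ȳ_st) = 1.03192
SE(ȳ_st) = √1.03192 = 1.01583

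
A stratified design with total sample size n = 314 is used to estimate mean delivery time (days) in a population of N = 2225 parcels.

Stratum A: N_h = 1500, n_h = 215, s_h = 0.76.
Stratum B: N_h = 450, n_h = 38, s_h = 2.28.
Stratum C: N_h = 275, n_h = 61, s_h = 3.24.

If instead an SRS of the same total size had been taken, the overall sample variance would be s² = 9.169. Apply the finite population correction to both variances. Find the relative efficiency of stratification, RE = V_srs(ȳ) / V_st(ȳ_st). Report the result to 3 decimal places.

RE ≈ 3.053

V̂(ȳ_st) = Σ W_h² (1 − n_h/N_h) s_h²/n_h, with W_h = N_h/N and N = 2225:
  stratum A: (1500/2225)²·(1 − 215/1500)·0.76²/215 = 0.00104598
  stratum B: (450/2225)²·(1 − 38/450)·2.28²/38 = 0.00512313
  stratum C: (275/2225)²·(1 − 61/275)·3.24²/61 = 0.00204572
V_st = 0.00821484
V_srs = (1 − 314/2225)·9.169/314 = 0.0250797
Relative efficiency = V_srs / V_st = 0.0250797/0.00821484 = 3.0530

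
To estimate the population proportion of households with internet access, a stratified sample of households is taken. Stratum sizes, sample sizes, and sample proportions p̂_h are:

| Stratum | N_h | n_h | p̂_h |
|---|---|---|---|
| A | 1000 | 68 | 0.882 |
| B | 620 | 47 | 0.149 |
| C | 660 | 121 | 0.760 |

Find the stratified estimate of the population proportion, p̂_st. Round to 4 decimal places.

p̂_st ≈ 0.6474

N = 2280; stratum weights W_h = N_h/N.
p̂_st = Σ W_h p̂_h = (1000·0.882 + 620·0.149 + 660·0.760)/2280 = 0.64736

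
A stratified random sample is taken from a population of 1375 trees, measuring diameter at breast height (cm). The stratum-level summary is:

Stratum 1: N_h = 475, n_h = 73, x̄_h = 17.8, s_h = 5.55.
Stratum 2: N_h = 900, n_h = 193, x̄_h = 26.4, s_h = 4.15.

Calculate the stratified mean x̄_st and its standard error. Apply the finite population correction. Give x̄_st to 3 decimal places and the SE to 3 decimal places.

x̄_st ≈ 23.429, SE ≈ 0.270

x̄_st = Σ W_h x̄_h = (475·17.8 + 900·26.4)/1375 = 23.42909
V̂(x̄_st) = Σ W_h² (1 − n_h/N_h) s_h²/n_h, with W_h = N_h/N and N = 1375:
  stratum 1: (475/1375)²·(1 − 73/475)·5.55²/73 = 0.0426165
  stratum 2: (900/1375)²·(1 − 193/900)·4.15²/193 = 0.0300328
V̂(x̄_st) = 0.0726492
SE(x̄_st) = √0.0726492 = 0.269535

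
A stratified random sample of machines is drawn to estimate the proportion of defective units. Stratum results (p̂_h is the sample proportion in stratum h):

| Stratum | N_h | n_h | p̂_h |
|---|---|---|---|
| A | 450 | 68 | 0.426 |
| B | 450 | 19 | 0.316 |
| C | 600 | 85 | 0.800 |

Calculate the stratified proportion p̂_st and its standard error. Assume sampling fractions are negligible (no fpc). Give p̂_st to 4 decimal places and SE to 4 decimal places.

N = 1500; stratum weights W_h = N_h/N.
p̂_st = Σ W_h p̂_h = (450·0.426 + 450·0.316 + 600·0.800)/1500 = 0.54260
V̂(p̂_st) = Σ W_h² p̂_h(1−p̂_h)/(n_h−1):
  stratum A: (450/1500)²·0.426·0.574/67 = 0.000328465
  stratum B: (450/1500)²·0.316·0.684/18 = 0.00108072
  stratum C: (600/1500)²·0.800·0.200/84 = 0.000304762
V̂(p̂_st) = 0.00171395; SE = √V̂ = 0.0413998

p̂_st ≈ 0.5426, SE ≈ 0.0414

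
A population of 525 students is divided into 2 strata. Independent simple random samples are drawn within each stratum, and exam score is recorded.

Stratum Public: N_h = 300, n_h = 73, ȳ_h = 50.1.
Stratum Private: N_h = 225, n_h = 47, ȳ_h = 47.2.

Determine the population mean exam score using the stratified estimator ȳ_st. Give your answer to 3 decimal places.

N = Σ N_h = 525. Stratum weights W_h = N_h/N.
ȳ_st = (300·50.1 + 225·47.2) / 525 = 48.85714

ȳ_st ≈ 48.857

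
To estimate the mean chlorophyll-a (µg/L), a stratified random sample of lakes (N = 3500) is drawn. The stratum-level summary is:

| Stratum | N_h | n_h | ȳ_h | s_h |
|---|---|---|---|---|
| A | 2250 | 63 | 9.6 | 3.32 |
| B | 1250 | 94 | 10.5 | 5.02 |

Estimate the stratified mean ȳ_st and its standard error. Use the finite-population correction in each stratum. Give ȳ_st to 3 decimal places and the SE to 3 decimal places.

ȳ_st = Σ W_h ȳ_h = (2250·9.6 + 1250·10.5)/3500 = 9.92143
V̂(ȳ_st) = Σ W_h² (1 − n_h/N_h) s_h²/n_h, with W_h = N_h/N and N = 3500:
  stratum A: (2250/3500)²·(1 − 63/2250)·3.32²/63 = 0.0702799
  stratum B: (1250/3500)²·(1 − 94/1250)·5.02²/94 = 0.0316236
V̂(ȳ_st) = 0.101903
SE(ȳ_st) = √0.101903 = 0.319223

ȳ_st ≈ 9.921, SE ≈ 0.319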